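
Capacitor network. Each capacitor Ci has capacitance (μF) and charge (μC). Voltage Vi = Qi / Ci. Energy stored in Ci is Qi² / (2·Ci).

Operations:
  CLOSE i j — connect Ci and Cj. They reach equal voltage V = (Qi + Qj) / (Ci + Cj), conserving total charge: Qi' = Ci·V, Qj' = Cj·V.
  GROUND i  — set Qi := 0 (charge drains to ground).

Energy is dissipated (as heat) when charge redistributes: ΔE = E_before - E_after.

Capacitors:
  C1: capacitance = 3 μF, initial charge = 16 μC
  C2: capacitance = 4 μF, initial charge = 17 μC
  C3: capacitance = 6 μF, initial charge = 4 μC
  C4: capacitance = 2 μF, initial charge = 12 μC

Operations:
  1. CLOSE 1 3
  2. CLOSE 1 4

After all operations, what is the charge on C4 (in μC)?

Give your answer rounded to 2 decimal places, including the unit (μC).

Initial: C1(3μF, Q=16μC, V=5.33V), C2(4μF, Q=17μC, V=4.25V), C3(6μF, Q=4μC, V=0.67V), C4(2μF, Q=12μC, V=6.00V)
Op 1: CLOSE 1-3: Q_total=20.00, C_total=9.00, V=2.22; Q1=6.67, Q3=13.33; dissipated=21.778
Op 2: CLOSE 1-4: Q_total=18.67, C_total=5.00, V=3.73; Q1=11.20, Q4=7.47; dissipated=8.563
Final charges: Q1=11.20, Q2=17.00, Q3=13.33, Q4=7.47

Answer: 7.47 μC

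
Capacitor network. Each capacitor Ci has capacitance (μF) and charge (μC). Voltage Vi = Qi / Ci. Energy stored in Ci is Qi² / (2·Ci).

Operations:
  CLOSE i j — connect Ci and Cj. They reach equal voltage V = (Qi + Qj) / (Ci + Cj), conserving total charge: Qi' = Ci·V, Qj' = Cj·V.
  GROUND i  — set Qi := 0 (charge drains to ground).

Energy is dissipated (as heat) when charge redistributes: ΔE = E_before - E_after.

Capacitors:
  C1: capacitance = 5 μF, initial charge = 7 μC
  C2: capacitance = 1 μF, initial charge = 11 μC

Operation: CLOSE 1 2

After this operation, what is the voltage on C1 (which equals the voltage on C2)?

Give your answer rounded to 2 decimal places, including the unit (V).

Answer: 3.00 V

Derivation:
Initial: C1(5μF, Q=7μC, V=1.40V), C2(1μF, Q=11μC, V=11.00V)
Op 1: CLOSE 1-2: Q_total=18.00, C_total=6.00, V=3.00; Q1=15.00, Q2=3.00; dissipated=38.400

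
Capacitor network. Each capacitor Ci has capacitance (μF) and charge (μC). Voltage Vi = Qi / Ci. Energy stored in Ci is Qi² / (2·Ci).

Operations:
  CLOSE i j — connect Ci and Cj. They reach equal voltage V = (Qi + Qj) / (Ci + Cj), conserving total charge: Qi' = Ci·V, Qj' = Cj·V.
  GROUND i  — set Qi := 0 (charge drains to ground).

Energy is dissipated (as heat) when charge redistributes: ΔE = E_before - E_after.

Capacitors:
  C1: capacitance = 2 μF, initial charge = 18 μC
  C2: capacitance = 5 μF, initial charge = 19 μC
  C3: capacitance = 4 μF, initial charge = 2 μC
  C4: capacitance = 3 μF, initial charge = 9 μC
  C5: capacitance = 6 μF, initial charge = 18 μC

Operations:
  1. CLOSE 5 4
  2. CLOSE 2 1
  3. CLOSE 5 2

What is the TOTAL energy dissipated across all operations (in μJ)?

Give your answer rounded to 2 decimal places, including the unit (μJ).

Initial: C1(2μF, Q=18μC, V=9.00V), C2(5μF, Q=19μC, V=3.80V), C3(4μF, Q=2μC, V=0.50V), C4(3μF, Q=9μC, V=3.00V), C5(6μF, Q=18μC, V=3.00V)
Op 1: CLOSE 5-4: Q_total=27.00, C_total=9.00, V=3.00; Q5=18.00, Q4=9.00; dissipated=0.000
Op 2: CLOSE 2-1: Q_total=37.00, C_total=7.00, V=5.29; Q2=26.43, Q1=10.57; dissipated=19.314
Op 3: CLOSE 5-2: Q_total=44.43, C_total=11.00, V=4.04; Q5=24.23, Q2=20.19; dissipated=7.124
Total dissipated: 26.439 μJ

Answer: 26.44 μJ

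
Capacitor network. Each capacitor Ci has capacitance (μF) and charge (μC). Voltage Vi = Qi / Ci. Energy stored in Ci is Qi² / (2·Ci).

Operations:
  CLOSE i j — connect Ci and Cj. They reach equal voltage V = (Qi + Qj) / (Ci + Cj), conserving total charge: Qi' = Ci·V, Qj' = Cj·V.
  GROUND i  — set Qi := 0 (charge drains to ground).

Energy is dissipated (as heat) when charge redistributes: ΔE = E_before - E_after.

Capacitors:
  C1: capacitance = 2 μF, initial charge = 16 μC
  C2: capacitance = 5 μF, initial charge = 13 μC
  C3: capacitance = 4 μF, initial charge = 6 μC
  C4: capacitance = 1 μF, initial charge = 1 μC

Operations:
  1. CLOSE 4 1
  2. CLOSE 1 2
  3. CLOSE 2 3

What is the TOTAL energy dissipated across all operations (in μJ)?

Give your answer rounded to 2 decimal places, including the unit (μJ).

Answer: 27.39 μJ

Derivation:
Initial: C1(2μF, Q=16μC, V=8.00V), C2(5μF, Q=13μC, V=2.60V), C3(4μF, Q=6μC, V=1.50V), C4(1μF, Q=1μC, V=1.00V)
Op 1: CLOSE 4-1: Q_total=17.00, C_total=3.00, V=5.67; Q4=5.67, Q1=11.33; dissipated=16.333
Op 2: CLOSE 1-2: Q_total=24.33, C_total=7.00, V=3.48; Q1=6.95, Q2=17.38; dissipated=6.717
Op 3: CLOSE 2-3: Q_total=23.38, C_total=9.00, V=2.60; Q2=12.99, Q3=10.39; dissipated=4.339
Total dissipated: 27.390 μJ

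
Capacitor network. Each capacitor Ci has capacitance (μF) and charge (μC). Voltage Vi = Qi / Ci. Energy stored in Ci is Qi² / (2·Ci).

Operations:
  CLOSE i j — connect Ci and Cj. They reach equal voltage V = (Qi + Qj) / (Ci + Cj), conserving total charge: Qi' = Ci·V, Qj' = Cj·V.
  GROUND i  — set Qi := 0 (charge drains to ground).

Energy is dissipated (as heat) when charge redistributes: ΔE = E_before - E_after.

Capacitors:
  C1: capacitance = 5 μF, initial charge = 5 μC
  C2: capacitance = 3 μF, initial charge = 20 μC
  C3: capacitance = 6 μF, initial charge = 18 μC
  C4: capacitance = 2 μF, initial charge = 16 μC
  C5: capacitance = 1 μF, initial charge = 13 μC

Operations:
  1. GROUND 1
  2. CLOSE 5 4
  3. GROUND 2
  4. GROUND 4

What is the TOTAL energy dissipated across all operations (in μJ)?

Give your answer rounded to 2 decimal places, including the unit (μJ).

Initial: C1(5μF, Q=5μC, V=1.00V), C2(3μF, Q=20μC, V=6.67V), C3(6μF, Q=18μC, V=3.00V), C4(2μF, Q=16μC, V=8.00V), C5(1μF, Q=13μC, V=13.00V)
Op 1: GROUND 1: Q1=0; energy lost=2.500
Op 2: CLOSE 5-4: Q_total=29.00, C_total=3.00, V=9.67; Q5=9.67, Q4=19.33; dissipated=8.333
Op 3: GROUND 2: Q2=0; energy lost=66.667
Op 4: GROUND 4: Q4=0; energy lost=93.444
Total dissipated: 170.944 μJ

Answer: 170.94 μJ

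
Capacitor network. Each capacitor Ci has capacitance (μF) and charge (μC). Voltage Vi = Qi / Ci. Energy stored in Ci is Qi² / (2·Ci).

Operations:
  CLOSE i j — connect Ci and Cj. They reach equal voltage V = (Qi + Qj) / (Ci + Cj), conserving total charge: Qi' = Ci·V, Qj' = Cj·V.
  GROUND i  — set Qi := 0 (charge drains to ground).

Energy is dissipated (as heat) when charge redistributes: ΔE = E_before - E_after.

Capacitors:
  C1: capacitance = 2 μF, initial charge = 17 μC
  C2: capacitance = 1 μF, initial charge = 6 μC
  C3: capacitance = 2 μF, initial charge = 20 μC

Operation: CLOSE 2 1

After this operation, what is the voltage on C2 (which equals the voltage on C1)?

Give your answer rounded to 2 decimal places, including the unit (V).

Answer: 7.67 V

Derivation:
Initial: C1(2μF, Q=17μC, V=8.50V), C2(1μF, Q=6μC, V=6.00V), C3(2μF, Q=20μC, V=10.00V)
Op 1: CLOSE 2-1: Q_total=23.00, C_total=3.00, V=7.67; Q2=7.67, Q1=15.33; dissipated=2.083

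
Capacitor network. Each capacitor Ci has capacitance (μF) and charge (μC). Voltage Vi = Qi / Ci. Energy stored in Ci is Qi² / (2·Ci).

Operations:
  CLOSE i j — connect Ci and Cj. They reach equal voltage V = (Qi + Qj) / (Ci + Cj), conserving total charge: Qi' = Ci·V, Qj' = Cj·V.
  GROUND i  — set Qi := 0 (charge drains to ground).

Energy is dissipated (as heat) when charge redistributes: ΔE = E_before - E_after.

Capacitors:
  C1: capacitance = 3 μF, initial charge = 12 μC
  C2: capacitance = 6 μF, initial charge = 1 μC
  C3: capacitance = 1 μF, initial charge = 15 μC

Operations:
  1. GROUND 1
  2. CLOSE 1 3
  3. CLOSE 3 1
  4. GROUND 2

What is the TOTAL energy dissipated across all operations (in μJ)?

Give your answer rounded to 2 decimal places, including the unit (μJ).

Answer: 108.46 μJ

Derivation:
Initial: C1(3μF, Q=12μC, V=4.00V), C2(6μF, Q=1μC, V=0.17V), C3(1μF, Q=15μC, V=15.00V)
Op 1: GROUND 1: Q1=0; energy lost=24.000
Op 2: CLOSE 1-3: Q_total=15.00, C_total=4.00, V=3.75; Q1=11.25, Q3=3.75; dissipated=84.375
Op 3: CLOSE 3-1: Q_total=15.00, C_total=4.00, V=3.75; Q3=3.75, Q1=11.25; dissipated=0.000
Op 4: GROUND 2: Q2=0; energy lost=0.083
Total dissipated: 108.458 μJ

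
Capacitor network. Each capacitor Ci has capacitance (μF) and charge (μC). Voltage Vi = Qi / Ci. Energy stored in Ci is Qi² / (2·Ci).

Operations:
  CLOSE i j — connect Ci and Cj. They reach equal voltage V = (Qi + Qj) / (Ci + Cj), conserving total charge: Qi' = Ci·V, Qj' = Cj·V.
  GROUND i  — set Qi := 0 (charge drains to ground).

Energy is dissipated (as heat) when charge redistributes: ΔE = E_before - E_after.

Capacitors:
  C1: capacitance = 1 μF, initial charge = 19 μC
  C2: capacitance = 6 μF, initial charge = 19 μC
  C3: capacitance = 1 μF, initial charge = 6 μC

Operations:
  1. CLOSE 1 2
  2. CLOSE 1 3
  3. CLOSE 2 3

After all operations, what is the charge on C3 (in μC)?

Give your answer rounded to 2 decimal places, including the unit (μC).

Initial: C1(1μF, Q=19μC, V=19.00V), C2(6μF, Q=19μC, V=3.17V), C3(1μF, Q=6μC, V=6.00V)
Op 1: CLOSE 1-2: Q_total=38.00, C_total=7.00, V=5.43; Q1=5.43, Q2=32.57; dissipated=107.440
Op 2: CLOSE 1-3: Q_total=11.43, C_total=2.00, V=5.71; Q1=5.71, Q3=5.71; dissipated=0.082
Op 3: CLOSE 2-3: Q_total=38.29, C_total=7.00, V=5.47; Q2=32.82, Q3=5.47; dissipated=0.035
Final charges: Q1=5.71, Q2=32.82, Q3=5.47

Answer: 5.47 μC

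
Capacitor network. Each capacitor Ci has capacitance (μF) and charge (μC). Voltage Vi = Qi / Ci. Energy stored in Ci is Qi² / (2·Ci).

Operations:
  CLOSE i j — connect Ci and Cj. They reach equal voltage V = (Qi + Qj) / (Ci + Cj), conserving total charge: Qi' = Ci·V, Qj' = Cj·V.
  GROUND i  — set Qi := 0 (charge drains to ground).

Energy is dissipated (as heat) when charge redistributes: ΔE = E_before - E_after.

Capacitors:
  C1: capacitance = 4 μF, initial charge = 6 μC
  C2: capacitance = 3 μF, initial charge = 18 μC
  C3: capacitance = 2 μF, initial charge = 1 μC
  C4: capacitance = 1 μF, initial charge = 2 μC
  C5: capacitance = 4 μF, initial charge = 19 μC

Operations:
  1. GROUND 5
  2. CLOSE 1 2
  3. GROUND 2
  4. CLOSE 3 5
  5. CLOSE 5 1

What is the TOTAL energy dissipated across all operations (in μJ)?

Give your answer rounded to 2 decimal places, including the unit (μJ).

Answer: 90.92 μJ

Derivation:
Initial: C1(4μF, Q=6μC, V=1.50V), C2(3μF, Q=18μC, V=6.00V), C3(2μF, Q=1μC, V=0.50V), C4(1μF, Q=2μC, V=2.00V), C5(4μF, Q=19μC, V=4.75V)
Op 1: GROUND 5: Q5=0; energy lost=45.125
Op 2: CLOSE 1-2: Q_total=24.00, C_total=7.00, V=3.43; Q1=13.71, Q2=10.29; dissipated=17.357
Op 3: GROUND 2: Q2=0; energy lost=17.633
Op 4: CLOSE 3-5: Q_total=1.00, C_total=6.00, V=0.17; Q3=0.33, Q5=0.67; dissipated=0.167
Op 5: CLOSE 5-1: Q_total=14.38, C_total=8.00, V=1.80; Q5=7.19, Q1=7.19; dissipated=10.640
Total dissipated: 90.921 μJ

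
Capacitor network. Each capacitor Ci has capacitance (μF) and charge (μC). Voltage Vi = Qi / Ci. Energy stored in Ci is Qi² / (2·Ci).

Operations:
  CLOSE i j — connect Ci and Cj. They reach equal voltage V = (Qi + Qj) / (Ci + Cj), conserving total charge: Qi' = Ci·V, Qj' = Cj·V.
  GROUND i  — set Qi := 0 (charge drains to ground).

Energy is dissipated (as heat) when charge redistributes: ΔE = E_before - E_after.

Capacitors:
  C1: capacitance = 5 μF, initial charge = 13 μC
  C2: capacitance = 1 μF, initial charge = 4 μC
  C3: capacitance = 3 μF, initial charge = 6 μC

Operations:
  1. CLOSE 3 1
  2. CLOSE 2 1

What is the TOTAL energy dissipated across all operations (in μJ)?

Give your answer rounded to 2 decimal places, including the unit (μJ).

Initial: C1(5μF, Q=13μC, V=2.60V), C2(1μF, Q=4μC, V=4.00V), C3(3μF, Q=6μC, V=2.00V)
Op 1: CLOSE 3-1: Q_total=19.00, C_total=8.00, V=2.38; Q3=7.12, Q1=11.88; dissipated=0.338
Op 2: CLOSE 2-1: Q_total=15.88, C_total=6.00, V=2.65; Q2=2.65, Q1=13.23; dissipated=1.100
Total dissipated: 1.438 μJ

Answer: 1.44 μJ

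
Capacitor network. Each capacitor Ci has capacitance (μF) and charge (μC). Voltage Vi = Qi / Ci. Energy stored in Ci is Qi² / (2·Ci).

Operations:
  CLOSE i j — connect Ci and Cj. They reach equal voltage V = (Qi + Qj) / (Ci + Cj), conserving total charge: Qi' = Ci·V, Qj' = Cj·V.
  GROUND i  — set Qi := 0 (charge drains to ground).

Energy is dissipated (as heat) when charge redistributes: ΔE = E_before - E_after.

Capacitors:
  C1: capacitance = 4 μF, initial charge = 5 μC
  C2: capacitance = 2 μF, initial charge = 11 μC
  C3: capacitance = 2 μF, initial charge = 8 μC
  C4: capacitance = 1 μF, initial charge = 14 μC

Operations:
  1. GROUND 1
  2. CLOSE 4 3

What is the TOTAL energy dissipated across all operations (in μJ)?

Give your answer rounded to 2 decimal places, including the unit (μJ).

Answer: 36.46 μJ

Derivation:
Initial: C1(4μF, Q=5μC, V=1.25V), C2(2μF, Q=11μC, V=5.50V), C3(2μF, Q=8μC, V=4.00V), C4(1μF, Q=14μC, V=14.00V)
Op 1: GROUND 1: Q1=0; energy lost=3.125
Op 2: CLOSE 4-3: Q_total=22.00, C_total=3.00, V=7.33; Q4=7.33, Q3=14.67; dissipated=33.333
Total dissipated: 36.458 μJ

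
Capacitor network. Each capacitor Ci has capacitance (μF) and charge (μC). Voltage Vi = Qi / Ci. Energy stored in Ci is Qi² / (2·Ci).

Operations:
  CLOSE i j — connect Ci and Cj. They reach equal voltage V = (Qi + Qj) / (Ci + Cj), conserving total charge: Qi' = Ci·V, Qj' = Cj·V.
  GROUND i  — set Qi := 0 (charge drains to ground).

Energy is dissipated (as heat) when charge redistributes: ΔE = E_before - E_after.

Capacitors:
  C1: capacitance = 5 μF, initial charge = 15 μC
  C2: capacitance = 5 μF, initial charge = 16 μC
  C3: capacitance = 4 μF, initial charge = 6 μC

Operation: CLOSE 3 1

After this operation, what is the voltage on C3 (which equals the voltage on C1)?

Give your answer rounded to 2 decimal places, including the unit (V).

Initial: C1(5μF, Q=15μC, V=3.00V), C2(5μF, Q=16μC, V=3.20V), C3(4μF, Q=6μC, V=1.50V)
Op 1: CLOSE 3-1: Q_total=21.00, C_total=9.00, V=2.33; Q3=9.33, Q1=11.67; dissipated=2.500

Answer: 2.33 V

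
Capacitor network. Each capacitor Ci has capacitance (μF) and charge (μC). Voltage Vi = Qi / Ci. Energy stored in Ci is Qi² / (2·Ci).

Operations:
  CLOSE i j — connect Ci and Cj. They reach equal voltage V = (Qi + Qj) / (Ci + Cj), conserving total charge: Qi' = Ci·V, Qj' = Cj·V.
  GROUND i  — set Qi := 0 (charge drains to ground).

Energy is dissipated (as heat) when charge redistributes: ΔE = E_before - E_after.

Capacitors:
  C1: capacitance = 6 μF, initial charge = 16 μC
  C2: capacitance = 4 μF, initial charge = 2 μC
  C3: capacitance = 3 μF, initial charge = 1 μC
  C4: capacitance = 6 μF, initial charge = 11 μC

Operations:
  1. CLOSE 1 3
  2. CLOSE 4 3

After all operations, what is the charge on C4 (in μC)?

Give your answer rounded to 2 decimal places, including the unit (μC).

Initial: C1(6μF, Q=16μC, V=2.67V), C2(4μF, Q=2μC, V=0.50V), C3(3μF, Q=1μC, V=0.33V), C4(6μF, Q=11μC, V=1.83V)
Op 1: CLOSE 1-3: Q_total=17.00, C_total=9.00, V=1.89; Q1=11.33, Q3=5.67; dissipated=5.444
Op 2: CLOSE 4-3: Q_total=16.67, C_total=9.00, V=1.85; Q4=11.11, Q3=5.56; dissipated=0.003
Final charges: Q1=11.33, Q2=2.00, Q3=5.56, Q4=11.11

Answer: 11.11 μC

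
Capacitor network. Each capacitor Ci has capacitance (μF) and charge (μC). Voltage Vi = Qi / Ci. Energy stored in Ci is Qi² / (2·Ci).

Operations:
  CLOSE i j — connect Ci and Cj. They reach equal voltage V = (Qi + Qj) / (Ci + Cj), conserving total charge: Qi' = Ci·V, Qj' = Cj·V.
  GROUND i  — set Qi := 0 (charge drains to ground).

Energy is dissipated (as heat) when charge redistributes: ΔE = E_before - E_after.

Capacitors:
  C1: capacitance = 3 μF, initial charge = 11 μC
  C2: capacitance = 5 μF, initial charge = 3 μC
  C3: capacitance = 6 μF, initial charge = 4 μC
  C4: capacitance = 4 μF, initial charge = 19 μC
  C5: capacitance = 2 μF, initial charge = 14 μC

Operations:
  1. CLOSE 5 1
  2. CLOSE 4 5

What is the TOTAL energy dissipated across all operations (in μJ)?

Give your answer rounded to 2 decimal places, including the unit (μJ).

Initial: C1(3μF, Q=11μC, V=3.67V), C2(5μF, Q=3μC, V=0.60V), C3(6μF, Q=4μC, V=0.67V), C4(4μF, Q=19μC, V=4.75V), C5(2μF, Q=14μC, V=7.00V)
Op 1: CLOSE 5-1: Q_total=25.00, C_total=5.00, V=5.00; Q5=10.00, Q1=15.00; dissipated=6.667
Op 2: CLOSE 4-5: Q_total=29.00, C_total=6.00, V=4.83; Q4=19.33, Q5=9.67; dissipated=0.042
Total dissipated: 6.708 μJ

Answer: 6.71 μJ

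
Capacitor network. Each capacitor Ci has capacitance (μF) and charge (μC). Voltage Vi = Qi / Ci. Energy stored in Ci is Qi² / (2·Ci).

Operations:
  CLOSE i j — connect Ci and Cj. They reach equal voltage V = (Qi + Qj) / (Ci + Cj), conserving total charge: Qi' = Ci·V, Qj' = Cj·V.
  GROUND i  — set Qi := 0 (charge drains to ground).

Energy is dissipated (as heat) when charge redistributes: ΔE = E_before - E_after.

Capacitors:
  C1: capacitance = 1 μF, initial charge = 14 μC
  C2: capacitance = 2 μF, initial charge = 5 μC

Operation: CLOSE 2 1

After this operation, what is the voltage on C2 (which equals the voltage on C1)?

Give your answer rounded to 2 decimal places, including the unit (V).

Initial: C1(1μF, Q=14μC, V=14.00V), C2(2μF, Q=5μC, V=2.50V)
Op 1: CLOSE 2-1: Q_total=19.00, C_total=3.00, V=6.33; Q2=12.67, Q1=6.33; dissipated=44.083

Answer: 6.33 V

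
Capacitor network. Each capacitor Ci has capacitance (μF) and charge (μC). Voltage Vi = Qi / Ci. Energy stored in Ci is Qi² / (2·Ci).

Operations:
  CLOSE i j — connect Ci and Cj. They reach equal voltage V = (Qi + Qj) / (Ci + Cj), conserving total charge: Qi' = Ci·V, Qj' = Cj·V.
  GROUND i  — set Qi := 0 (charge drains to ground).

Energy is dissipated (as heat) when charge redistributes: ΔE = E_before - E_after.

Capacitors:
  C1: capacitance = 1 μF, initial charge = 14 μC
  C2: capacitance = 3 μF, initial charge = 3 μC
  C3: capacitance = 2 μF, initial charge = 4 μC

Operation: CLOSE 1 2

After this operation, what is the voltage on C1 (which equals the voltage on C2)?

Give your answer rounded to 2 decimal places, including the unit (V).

Initial: C1(1μF, Q=14μC, V=14.00V), C2(3μF, Q=3μC, V=1.00V), C3(2μF, Q=4μC, V=2.00V)
Op 1: CLOSE 1-2: Q_total=17.00, C_total=4.00, V=4.25; Q1=4.25, Q2=12.75; dissipated=63.375

Answer: 4.25 V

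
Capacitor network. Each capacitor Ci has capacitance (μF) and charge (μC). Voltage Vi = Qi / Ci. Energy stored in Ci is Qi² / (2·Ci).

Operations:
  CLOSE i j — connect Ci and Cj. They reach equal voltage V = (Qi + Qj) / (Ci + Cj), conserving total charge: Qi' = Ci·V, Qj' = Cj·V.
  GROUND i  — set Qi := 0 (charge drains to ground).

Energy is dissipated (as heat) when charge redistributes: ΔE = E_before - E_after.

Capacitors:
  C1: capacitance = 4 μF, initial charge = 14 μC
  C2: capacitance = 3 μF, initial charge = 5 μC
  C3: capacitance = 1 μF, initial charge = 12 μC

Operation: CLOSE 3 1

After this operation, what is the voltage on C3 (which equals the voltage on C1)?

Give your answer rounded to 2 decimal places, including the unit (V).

Initial: C1(4μF, Q=14μC, V=3.50V), C2(3μF, Q=5μC, V=1.67V), C3(1μF, Q=12μC, V=12.00V)
Op 1: CLOSE 3-1: Q_total=26.00, C_total=5.00, V=5.20; Q3=5.20, Q1=20.80; dissipated=28.900

Answer: 5.20 V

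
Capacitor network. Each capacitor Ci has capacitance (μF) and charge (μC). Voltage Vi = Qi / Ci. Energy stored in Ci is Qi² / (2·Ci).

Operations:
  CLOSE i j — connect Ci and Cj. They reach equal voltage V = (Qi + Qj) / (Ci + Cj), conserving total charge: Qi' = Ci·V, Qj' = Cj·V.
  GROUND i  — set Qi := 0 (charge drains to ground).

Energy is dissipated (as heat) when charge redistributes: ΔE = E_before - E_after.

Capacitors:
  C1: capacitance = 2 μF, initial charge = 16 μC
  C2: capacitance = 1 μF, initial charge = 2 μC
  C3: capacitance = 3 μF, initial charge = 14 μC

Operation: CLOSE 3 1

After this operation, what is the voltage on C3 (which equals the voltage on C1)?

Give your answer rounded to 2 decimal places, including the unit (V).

Initial: C1(2μF, Q=16μC, V=8.00V), C2(1μF, Q=2μC, V=2.00V), C3(3μF, Q=14μC, V=4.67V)
Op 1: CLOSE 3-1: Q_total=30.00, C_total=5.00, V=6.00; Q3=18.00, Q1=12.00; dissipated=6.667

Answer: 6.00 V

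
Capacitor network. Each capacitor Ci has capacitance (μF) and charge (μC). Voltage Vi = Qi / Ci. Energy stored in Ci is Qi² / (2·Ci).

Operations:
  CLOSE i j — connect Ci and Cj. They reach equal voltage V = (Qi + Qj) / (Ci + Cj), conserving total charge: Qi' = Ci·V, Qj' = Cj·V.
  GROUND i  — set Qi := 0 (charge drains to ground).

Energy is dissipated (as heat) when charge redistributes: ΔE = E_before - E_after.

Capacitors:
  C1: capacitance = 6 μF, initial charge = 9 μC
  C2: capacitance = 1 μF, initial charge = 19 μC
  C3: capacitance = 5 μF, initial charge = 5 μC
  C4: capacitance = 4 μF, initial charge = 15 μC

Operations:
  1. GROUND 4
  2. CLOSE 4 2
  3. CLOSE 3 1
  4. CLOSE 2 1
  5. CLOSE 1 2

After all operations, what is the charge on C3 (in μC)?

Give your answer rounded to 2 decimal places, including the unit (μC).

Initial: C1(6μF, Q=9μC, V=1.50V), C2(1μF, Q=19μC, V=19.00V), C3(5μF, Q=5μC, V=1.00V), C4(4μF, Q=15μC, V=3.75V)
Op 1: GROUND 4: Q4=0; energy lost=28.125
Op 2: CLOSE 4-2: Q_total=19.00, C_total=5.00, V=3.80; Q4=15.20, Q2=3.80; dissipated=144.400
Op 3: CLOSE 3-1: Q_total=14.00, C_total=11.00, V=1.27; Q3=6.36, Q1=7.64; dissipated=0.341
Op 4: CLOSE 2-1: Q_total=11.44, C_total=7.00, V=1.63; Q2=1.63, Q1=9.80; dissipated=2.737
Op 5: CLOSE 1-2: Q_total=11.44, C_total=7.00, V=1.63; Q1=9.80, Q2=1.63; dissipated=0.000
Final charges: Q1=9.80, Q2=1.63, Q3=6.36, Q4=15.20

Answer: 6.36 μC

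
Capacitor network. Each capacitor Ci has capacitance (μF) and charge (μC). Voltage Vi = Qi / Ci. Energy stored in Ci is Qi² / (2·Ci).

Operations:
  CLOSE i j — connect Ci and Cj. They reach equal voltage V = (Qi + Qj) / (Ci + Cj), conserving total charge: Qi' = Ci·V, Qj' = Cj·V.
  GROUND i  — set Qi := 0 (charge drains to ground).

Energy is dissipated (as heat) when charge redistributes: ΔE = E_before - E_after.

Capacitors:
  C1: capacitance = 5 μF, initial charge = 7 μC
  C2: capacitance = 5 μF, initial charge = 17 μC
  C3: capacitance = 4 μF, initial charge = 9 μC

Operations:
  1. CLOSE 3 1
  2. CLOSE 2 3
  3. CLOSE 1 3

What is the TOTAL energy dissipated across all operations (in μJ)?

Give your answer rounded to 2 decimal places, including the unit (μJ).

Initial: C1(5μF, Q=7μC, V=1.40V), C2(5μF, Q=17μC, V=3.40V), C3(4μF, Q=9μC, V=2.25V)
Op 1: CLOSE 3-1: Q_total=16.00, C_total=9.00, V=1.78; Q3=7.11, Q1=8.89; dissipated=0.803
Op 2: CLOSE 2-3: Q_total=24.11, C_total=9.00, V=2.68; Q2=13.40, Q3=10.72; dissipated=2.924
Op 3: CLOSE 1-3: Q_total=19.60, C_total=9.00, V=2.18; Q1=10.89, Q3=8.71; dissipated=0.902
Total dissipated: 4.629 μJ

Answer: 4.63 μJ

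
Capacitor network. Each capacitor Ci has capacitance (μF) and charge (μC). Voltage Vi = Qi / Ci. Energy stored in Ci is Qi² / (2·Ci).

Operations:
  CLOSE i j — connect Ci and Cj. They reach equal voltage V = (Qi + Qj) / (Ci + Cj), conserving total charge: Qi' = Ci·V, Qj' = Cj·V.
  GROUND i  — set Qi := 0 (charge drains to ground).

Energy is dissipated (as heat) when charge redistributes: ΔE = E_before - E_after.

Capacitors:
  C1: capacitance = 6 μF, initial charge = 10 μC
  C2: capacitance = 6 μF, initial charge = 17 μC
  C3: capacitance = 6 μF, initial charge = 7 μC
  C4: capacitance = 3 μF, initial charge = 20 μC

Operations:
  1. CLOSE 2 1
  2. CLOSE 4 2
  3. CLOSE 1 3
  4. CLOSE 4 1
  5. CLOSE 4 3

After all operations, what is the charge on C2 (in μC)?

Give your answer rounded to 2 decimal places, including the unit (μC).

Answer: 22.33 μC

Derivation:
Initial: C1(6μF, Q=10μC, V=1.67V), C2(6μF, Q=17μC, V=2.83V), C3(6μF, Q=7μC, V=1.17V), C4(3μF, Q=20μC, V=6.67V)
Op 1: CLOSE 2-1: Q_total=27.00, C_total=12.00, V=2.25; Q2=13.50, Q1=13.50; dissipated=2.042
Op 2: CLOSE 4-2: Q_total=33.50, C_total=9.00, V=3.72; Q4=11.17, Q2=22.33; dissipated=19.507
Op 3: CLOSE 1-3: Q_total=20.50, C_total=12.00, V=1.71; Q1=10.25, Q3=10.25; dissipated=1.760
Op 4: CLOSE 4-1: Q_total=21.42, C_total=9.00, V=2.38; Q4=7.14, Q1=14.28; dissipated=4.056
Op 5: CLOSE 4-3: Q_total=17.39, C_total=9.00, V=1.93; Q4=5.80, Q3=11.59; dissipated=0.451
Final charges: Q1=14.28, Q2=22.33, Q3=11.59, Q4=5.80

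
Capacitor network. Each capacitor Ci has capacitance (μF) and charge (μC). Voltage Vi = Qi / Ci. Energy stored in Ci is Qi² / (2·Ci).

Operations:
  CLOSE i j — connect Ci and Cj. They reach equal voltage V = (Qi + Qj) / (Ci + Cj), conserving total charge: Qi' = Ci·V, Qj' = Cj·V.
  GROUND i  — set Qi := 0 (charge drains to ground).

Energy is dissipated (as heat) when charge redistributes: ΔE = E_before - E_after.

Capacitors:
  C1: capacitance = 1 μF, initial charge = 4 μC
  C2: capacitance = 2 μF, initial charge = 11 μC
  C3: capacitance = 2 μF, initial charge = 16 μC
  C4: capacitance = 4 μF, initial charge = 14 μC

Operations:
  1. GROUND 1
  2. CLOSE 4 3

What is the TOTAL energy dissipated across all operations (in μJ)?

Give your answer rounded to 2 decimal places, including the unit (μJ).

Initial: C1(1μF, Q=4μC, V=4.00V), C2(2μF, Q=11μC, V=5.50V), C3(2μF, Q=16μC, V=8.00V), C4(4μF, Q=14μC, V=3.50V)
Op 1: GROUND 1: Q1=0; energy lost=8.000
Op 2: CLOSE 4-3: Q_total=30.00, C_total=6.00, V=5.00; Q4=20.00, Q3=10.00; dissipated=13.500
Total dissipated: 21.500 μJ

Answer: 21.50 μJ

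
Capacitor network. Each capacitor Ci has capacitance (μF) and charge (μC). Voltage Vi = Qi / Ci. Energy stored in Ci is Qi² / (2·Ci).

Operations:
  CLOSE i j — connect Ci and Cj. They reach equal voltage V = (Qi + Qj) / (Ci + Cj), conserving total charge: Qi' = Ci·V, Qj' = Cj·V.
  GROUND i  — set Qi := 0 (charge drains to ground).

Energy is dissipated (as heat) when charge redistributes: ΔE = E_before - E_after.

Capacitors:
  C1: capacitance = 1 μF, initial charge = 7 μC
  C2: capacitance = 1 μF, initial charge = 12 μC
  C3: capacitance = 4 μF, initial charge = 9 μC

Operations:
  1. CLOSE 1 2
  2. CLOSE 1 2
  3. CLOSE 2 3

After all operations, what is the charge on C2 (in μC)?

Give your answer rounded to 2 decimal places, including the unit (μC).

Initial: C1(1μF, Q=7μC, V=7.00V), C2(1μF, Q=12μC, V=12.00V), C3(4μF, Q=9μC, V=2.25V)
Op 1: CLOSE 1-2: Q_total=19.00, C_total=2.00, V=9.50; Q1=9.50, Q2=9.50; dissipated=6.250
Op 2: CLOSE 1-2: Q_total=19.00, C_total=2.00, V=9.50; Q1=9.50, Q2=9.50; dissipated=0.000
Op 3: CLOSE 2-3: Q_total=18.50, C_total=5.00, V=3.70; Q2=3.70, Q3=14.80; dissipated=21.025
Final charges: Q1=9.50, Q2=3.70, Q3=14.80

Answer: 3.70 μC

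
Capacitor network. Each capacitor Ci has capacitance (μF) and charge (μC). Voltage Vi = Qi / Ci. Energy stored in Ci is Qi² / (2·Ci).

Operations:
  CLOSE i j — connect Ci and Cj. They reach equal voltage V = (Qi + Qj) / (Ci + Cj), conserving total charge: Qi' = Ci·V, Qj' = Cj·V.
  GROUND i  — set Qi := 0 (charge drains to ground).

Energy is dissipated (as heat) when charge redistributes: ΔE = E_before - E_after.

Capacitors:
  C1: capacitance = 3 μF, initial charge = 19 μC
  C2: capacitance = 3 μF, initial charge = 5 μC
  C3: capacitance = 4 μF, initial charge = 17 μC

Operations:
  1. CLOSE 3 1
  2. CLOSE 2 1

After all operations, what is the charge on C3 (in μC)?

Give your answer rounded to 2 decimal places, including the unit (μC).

Initial: C1(3μF, Q=19μC, V=6.33V), C2(3μF, Q=5μC, V=1.67V), C3(4μF, Q=17μC, V=4.25V)
Op 1: CLOSE 3-1: Q_total=36.00, C_total=7.00, V=5.14; Q3=20.57, Q1=15.43; dissipated=3.720
Op 2: CLOSE 2-1: Q_total=20.43, C_total=6.00, V=3.40; Q2=10.21, Q1=10.21; dissipated=9.063
Final charges: Q1=10.21, Q2=10.21, Q3=20.57

Answer: 20.57 μC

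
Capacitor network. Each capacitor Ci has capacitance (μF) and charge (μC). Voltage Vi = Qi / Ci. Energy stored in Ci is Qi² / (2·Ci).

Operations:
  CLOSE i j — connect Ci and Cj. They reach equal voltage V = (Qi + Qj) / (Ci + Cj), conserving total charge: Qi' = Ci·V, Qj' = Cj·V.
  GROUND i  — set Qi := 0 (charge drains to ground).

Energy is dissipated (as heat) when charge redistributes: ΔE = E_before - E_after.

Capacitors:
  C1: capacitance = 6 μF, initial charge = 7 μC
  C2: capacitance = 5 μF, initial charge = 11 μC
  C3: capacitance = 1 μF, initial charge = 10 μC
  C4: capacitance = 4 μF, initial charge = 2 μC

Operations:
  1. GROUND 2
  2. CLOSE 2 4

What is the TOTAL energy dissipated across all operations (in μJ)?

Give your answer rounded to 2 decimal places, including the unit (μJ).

Answer: 12.38 μJ

Derivation:
Initial: C1(6μF, Q=7μC, V=1.17V), C2(5μF, Q=11μC, V=2.20V), C3(1μF, Q=10μC, V=10.00V), C4(4μF, Q=2μC, V=0.50V)
Op 1: GROUND 2: Q2=0; energy lost=12.100
Op 2: CLOSE 2-4: Q_total=2.00, C_total=9.00, V=0.22; Q2=1.11, Q4=0.89; dissipated=0.278
Total dissipated: 12.378 μJ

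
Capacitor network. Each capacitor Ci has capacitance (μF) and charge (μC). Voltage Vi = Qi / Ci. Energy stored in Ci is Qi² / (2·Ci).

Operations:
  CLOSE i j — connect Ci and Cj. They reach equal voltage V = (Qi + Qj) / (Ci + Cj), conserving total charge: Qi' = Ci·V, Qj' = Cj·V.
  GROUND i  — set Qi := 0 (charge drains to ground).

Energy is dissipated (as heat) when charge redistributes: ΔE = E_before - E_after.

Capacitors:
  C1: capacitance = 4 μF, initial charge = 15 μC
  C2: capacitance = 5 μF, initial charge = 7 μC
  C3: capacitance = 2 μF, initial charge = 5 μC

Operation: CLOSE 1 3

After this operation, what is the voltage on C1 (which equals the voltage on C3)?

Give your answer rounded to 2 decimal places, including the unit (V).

Initial: C1(4μF, Q=15μC, V=3.75V), C2(5μF, Q=7μC, V=1.40V), C3(2μF, Q=5μC, V=2.50V)
Op 1: CLOSE 1-3: Q_total=20.00, C_total=6.00, V=3.33; Q1=13.33, Q3=6.67; dissipated=1.042

Answer: 3.33 V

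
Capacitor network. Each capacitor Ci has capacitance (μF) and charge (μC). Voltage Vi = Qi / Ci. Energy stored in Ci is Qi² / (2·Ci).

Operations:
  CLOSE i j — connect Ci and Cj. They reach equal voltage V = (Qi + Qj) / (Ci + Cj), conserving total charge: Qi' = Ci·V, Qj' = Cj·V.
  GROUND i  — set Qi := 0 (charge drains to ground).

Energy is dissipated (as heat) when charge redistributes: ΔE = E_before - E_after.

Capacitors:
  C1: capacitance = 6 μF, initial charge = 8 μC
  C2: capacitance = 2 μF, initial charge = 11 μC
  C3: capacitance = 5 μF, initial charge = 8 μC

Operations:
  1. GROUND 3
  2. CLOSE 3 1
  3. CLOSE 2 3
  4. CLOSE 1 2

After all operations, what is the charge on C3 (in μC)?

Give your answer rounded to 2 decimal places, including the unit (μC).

Answer: 10.45 μC

Derivation:
Initial: C1(6μF, Q=8μC, V=1.33V), C2(2μF, Q=11μC, V=5.50V), C3(5μF, Q=8μC, V=1.60V)
Op 1: GROUND 3: Q3=0; energy lost=6.400
Op 2: CLOSE 3-1: Q_total=8.00, C_total=11.00, V=0.73; Q3=3.64, Q1=4.36; dissipated=2.424
Op 3: CLOSE 2-3: Q_total=14.64, C_total=7.00, V=2.09; Q2=4.18, Q3=10.45; dissipated=16.271
Op 4: CLOSE 1-2: Q_total=8.55, C_total=8.00, V=1.07; Q1=6.41, Q2=2.14; dissipated=1.395
Final charges: Q1=6.41, Q2=2.14, Q3=10.45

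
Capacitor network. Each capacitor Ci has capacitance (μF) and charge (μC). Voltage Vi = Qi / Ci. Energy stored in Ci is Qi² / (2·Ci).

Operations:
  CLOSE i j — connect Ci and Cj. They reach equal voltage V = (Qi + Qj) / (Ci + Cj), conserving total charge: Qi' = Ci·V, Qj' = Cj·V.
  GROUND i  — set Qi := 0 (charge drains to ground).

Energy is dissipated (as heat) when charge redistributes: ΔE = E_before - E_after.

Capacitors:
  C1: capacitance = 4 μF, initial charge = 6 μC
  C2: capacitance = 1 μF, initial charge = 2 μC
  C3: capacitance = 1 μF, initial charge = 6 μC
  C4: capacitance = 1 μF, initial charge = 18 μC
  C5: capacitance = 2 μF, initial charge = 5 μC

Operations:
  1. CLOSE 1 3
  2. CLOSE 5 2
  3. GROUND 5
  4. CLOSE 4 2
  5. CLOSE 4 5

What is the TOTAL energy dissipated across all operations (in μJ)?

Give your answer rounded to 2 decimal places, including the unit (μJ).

Answer: 109.44 μJ

Derivation:
Initial: C1(4μF, Q=6μC, V=1.50V), C2(1μF, Q=2μC, V=2.00V), C3(1μF, Q=6μC, V=6.00V), C4(1μF, Q=18μC, V=18.00V), C5(2μF, Q=5μC, V=2.50V)
Op 1: CLOSE 1-3: Q_total=12.00, C_total=5.00, V=2.40; Q1=9.60, Q3=2.40; dissipated=8.100
Op 2: CLOSE 5-2: Q_total=7.00, C_total=3.00, V=2.33; Q5=4.67, Q2=2.33; dissipated=0.083
Op 3: GROUND 5: Q5=0; energy lost=5.444
Op 4: CLOSE 4-2: Q_total=20.33, C_total=2.00, V=10.17; Q4=10.17, Q2=10.17; dissipated=61.361
Op 5: CLOSE 4-5: Q_total=10.17, C_total=3.00, V=3.39; Q4=3.39, Q5=6.78; dissipated=34.454
Total dissipated: 109.443 μJ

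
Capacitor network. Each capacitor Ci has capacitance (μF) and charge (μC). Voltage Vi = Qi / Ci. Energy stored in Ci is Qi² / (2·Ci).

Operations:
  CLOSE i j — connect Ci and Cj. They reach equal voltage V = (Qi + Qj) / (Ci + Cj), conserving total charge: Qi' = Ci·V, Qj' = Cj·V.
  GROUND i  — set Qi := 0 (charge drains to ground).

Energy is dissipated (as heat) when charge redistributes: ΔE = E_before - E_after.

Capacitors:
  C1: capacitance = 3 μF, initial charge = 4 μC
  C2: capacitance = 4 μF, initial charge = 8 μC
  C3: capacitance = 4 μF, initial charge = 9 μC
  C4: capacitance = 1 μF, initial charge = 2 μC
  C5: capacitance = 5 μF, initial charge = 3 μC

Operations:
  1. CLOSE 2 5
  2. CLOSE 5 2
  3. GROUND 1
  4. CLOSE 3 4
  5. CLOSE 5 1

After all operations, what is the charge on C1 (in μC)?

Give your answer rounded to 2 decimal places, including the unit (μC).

Initial: C1(3μF, Q=4μC, V=1.33V), C2(4μF, Q=8μC, V=2.00V), C3(4μF, Q=9μC, V=2.25V), C4(1μF, Q=2μC, V=2.00V), C5(5μF, Q=3μC, V=0.60V)
Op 1: CLOSE 2-5: Q_total=11.00, C_total=9.00, V=1.22; Q2=4.89, Q5=6.11; dissipated=2.178
Op 2: CLOSE 5-2: Q_total=11.00, C_total=9.00, V=1.22; Q5=6.11, Q2=4.89; dissipated=0.000
Op 3: GROUND 1: Q1=0; energy lost=2.667
Op 4: CLOSE 3-4: Q_total=11.00, C_total=5.00, V=2.20; Q3=8.80, Q4=2.20; dissipated=0.025
Op 5: CLOSE 5-1: Q_total=6.11, C_total=8.00, V=0.76; Q5=3.82, Q1=2.29; dissipated=1.400
Final charges: Q1=2.29, Q2=4.89, Q3=8.80, Q4=2.20, Q5=3.82

Answer: 2.29 μC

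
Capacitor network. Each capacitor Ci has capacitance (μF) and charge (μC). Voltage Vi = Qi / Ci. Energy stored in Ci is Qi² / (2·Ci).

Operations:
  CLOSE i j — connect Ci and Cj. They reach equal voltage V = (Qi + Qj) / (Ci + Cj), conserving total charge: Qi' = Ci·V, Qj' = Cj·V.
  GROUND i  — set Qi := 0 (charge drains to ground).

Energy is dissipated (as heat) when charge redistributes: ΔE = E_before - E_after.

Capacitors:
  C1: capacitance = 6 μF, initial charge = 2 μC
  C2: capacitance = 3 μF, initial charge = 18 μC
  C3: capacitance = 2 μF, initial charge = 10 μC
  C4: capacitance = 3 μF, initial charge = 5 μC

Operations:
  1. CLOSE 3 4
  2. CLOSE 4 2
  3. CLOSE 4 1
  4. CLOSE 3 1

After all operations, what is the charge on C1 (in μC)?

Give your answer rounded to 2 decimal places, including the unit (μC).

Initial: C1(6μF, Q=2μC, V=0.33V), C2(3μF, Q=18μC, V=6.00V), C3(2μF, Q=10μC, V=5.00V), C4(3μF, Q=5μC, V=1.67V)
Op 1: CLOSE 3-4: Q_total=15.00, C_total=5.00, V=3.00; Q3=6.00, Q4=9.00; dissipated=6.667
Op 2: CLOSE 4-2: Q_total=27.00, C_total=6.00, V=4.50; Q4=13.50, Q2=13.50; dissipated=6.750
Op 3: CLOSE 4-1: Q_total=15.50, C_total=9.00, V=1.72; Q4=5.17, Q1=10.33; dissipated=17.361
Op 4: CLOSE 3-1: Q_total=16.33, C_total=8.00, V=2.04; Q3=4.08, Q1=12.25; dissipated=1.225
Final charges: Q1=12.25, Q2=13.50, Q3=4.08, Q4=5.17

Answer: 12.25 μC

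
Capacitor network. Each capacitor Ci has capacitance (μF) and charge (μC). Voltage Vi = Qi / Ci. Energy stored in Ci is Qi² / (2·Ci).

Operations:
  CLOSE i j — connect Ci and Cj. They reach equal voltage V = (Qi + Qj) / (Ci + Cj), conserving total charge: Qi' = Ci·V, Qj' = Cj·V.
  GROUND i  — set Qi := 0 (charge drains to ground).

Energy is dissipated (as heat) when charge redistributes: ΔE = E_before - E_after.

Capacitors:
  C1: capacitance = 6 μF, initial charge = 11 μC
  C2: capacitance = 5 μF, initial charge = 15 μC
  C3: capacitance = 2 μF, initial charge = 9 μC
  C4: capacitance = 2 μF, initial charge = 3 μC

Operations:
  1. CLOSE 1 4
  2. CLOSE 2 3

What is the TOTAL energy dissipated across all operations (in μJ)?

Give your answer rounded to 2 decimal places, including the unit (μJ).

Answer: 1.69 μJ

Derivation:
Initial: C1(6μF, Q=11μC, V=1.83V), C2(5μF, Q=15μC, V=3.00V), C3(2μF, Q=9μC, V=4.50V), C4(2μF, Q=3μC, V=1.50V)
Op 1: CLOSE 1-4: Q_total=14.00, C_total=8.00, V=1.75; Q1=10.50, Q4=3.50; dissipated=0.083
Op 2: CLOSE 2-3: Q_total=24.00, C_total=7.00, V=3.43; Q2=17.14, Q3=6.86; dissipated=1.607
Total dissipated: 1.690 μJ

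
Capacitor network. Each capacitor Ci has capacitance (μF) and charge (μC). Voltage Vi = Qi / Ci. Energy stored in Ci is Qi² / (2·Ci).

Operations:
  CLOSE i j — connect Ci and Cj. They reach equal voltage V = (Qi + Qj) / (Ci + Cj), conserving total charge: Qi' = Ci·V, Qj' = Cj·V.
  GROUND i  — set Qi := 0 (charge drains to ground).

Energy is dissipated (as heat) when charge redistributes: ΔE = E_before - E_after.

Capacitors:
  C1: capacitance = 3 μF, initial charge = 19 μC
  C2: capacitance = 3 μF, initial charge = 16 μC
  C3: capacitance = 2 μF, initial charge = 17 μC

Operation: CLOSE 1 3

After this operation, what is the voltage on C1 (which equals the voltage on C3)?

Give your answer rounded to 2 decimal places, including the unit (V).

Answer: 7.20 V

Derivation:
Initial: C1(3μF, Q=19μC, V=6.33V), C2(3μF, Q=16μC, V=5.33V), C3(2μF, Q=17μC, V=8.50V)
Op 1: CLOSE 1-3: Q_total=36.00, C_total=5.00, V=7.20; Q1=21.60, Q3=14.40; dissipated=2.817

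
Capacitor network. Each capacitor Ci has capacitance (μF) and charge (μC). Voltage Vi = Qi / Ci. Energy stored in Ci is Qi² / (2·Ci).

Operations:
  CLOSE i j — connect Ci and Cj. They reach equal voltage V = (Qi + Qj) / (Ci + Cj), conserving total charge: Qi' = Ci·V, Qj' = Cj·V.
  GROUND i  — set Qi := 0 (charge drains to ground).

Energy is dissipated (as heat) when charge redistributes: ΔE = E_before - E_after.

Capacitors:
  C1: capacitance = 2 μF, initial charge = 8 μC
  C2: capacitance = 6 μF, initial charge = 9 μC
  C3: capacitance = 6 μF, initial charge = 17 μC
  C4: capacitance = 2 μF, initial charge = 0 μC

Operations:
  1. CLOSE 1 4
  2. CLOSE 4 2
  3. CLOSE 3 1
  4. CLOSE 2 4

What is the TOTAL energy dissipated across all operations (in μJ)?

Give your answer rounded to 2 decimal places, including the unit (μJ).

Answer: 8.71 μJ

Derivation:
Initial: C1(2μF, Q=8μC, V=4.00V), C2(6μF, Q=9μC, V=1.50V), C3(6μF, Q=17μC, V=2.83V), C4(2μF, Q=0μC, V=0.00V)
Op 1: CLOSE 1-4: Q_total=8.00, C_total=4.00, V=2.00; Q1=4.00, Q4=4.00; dissipated=8.000
Op 2: CLOSE 4-2: Q_total=13.00, C_total=8.00, V=1.62; Q4=3.25, Q2=9.75; dissipated=0.188
Op 3: CLOSE 3-1: Q_total=21.00, C_total=8.00, V=2.62; Q3=15.75, Q1=5.25; dissipated=0.521
Op 4: CLOSE 2-4: Q_total=13.00, C_total=8.00, V=1.62; Q2=9.75, Q4=3.25; dissipated=0.000
Total dissipated: 8.708 μJ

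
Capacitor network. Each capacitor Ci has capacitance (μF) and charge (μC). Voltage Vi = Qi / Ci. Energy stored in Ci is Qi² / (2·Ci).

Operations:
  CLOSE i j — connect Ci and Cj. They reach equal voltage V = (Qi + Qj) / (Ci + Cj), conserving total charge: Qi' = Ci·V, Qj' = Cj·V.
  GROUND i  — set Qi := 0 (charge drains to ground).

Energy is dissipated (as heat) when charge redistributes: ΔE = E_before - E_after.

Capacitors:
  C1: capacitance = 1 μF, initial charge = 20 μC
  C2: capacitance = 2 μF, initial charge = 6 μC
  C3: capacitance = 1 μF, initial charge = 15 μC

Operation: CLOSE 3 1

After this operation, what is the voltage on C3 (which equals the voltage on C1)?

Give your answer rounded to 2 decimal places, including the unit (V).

Answer: 17.50 V

Derivation:
Initial: C1(1μF, Q=20μC, V=20.00V), C2(2μF, Q=6μC, V=3.00V), C3(1μF, Q=15μC, V=15.00V)
Op 1: CLOSE 3-1: Q_total=35.00, C_total=2.00, V=17.50; Q3=17.50, Q1=17.50; dissipated=6.250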